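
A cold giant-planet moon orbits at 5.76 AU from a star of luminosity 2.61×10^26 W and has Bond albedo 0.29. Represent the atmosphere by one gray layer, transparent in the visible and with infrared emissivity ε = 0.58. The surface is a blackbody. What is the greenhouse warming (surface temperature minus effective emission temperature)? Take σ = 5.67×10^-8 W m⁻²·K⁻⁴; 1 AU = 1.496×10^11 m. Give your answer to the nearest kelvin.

d = 5.76 × 1.496×10^11 m = 8.617×10^11 m.
S = L/(4πd²) = 27.97 W m⁻².
Effective emission temperature (TOA balance): σT_e⁴ = S(1−α)/4 = 4.965 W m⁻² → T_e = 96.74 K.
For a single slab of emissivity ε, T_s⁴ = 2T_e⁴/(2−ε); thus T_s = 96.74·(1.408)^(1/4) = 105.4 K.
The atmosphere warms the surface by 8.648 K.

9 K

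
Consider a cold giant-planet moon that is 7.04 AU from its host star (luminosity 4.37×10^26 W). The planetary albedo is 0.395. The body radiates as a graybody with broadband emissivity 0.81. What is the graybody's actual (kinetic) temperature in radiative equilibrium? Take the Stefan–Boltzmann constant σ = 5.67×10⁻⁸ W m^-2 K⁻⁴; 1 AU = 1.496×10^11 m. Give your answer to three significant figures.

d = 7.04 × 1.496×10^11 m = 1.053×10^12 m.
S = L/(4πd²) = 31.35 W m^-2.
Absorbed flux (global mean): S(1−α)/4 = 31.35·0.605/4 = 4.742 W m^-2.
Equating to εσT⁴ with ε = 0.81: T = (4.742/0.81σ)^(1/4) = 100.8 K.

101 K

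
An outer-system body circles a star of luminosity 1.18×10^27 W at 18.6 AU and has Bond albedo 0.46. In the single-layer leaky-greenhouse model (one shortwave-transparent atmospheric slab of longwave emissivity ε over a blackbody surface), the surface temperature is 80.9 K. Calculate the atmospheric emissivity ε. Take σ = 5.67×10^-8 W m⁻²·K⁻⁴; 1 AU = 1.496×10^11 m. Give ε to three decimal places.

0.652

d = 18.6 × 1.496×10^11 m = 2.783×10^12 m.
S = L/(4πd²) = 12.13 W m⁻².
TOA balance gives T_e = 73.30 K.
Inverting T_s⁴ = 2T_e⁴/(2−ε): (T_e/T_s)⁴ = 0.6741, so ε = 2(1 − 0.6741) = 0.6518.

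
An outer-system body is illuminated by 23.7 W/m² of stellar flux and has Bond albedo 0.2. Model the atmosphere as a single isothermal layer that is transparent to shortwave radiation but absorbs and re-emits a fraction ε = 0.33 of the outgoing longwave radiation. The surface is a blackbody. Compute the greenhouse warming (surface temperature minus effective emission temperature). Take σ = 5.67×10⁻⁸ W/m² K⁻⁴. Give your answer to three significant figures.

Effective emission temperature (TOA balance): σT_e⁴ = S(1−α)/4 = 4.740 W/m² → T_e = 95.62 K.
For a single slab of emissivity ε, T_s⁴ = 2T_e⁴/(2−ε); thus T_s = 95.62·(1.198)^(1/4) = 100.0 K.
Greenhouse warming: T_s − T_e = 4.409 K.

4.41 kelvin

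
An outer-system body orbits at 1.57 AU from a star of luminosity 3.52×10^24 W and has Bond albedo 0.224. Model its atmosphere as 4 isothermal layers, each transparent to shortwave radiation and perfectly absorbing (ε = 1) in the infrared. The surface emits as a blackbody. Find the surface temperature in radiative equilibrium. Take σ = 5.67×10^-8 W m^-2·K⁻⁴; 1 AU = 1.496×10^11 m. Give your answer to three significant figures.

Orbital distance: d = 1.57 AU = 2.349×10^11 m.
Spreading L over a sphere of radius d: S = 3.52×10^24/(4π·2.35×10^11²) = 5.078 W m^-2.
OLR = S(1−α)/4 = 0.9851 W m^-2; the top layer radiates at T_e = 64.56 K.
For an N-layer opaque stack, T_s⁴ = (N+1)T_e⁴, hence T_s = (5)^(1/4)×64.56 K = 96.54 K.

96.5 K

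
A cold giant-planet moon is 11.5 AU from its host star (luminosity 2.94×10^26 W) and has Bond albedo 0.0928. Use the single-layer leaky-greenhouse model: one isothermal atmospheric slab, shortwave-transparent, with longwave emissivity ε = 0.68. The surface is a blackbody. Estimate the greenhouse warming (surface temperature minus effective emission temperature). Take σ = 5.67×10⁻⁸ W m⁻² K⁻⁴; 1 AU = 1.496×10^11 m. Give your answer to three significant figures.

8.21 kelvin

d = 11.5 × 1.496×10^11 m = 1.720×10^12 m.
S = L/(4πd²) = 7.905 W m⁻².
The planet radiates to space at T_e = [S(1−α)/(4σ)]^(1/4) = 74.99 K.
Surface balance with a leaky layer gives σT_s⁴ = σT_e⁴·2/(2−ε), so T_s = T_e·[2/(2−0.68)]^(1/4) = 83.20 K.
T_s − T_e = 83.20 − 74.99 = 8.209 K.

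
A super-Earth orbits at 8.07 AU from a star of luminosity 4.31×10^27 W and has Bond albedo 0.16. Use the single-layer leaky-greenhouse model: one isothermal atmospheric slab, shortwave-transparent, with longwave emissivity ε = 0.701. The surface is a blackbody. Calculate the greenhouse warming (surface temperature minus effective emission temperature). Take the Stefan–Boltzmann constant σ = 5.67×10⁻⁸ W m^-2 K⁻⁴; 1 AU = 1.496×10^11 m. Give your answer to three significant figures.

19.6 kelvin

d = 8.07 × 1.496×10^11 m = 1.207×10^12 m.
Spreading L over a sphere of radius d: S = 4.31×10^27/(4π·1.21×10^12²) = 235.3 W m^-2.
At the top of the atmosphere, σT_e⁴ = S(1−α)/4 = 49.42 W m^-2, giving T_e = 171.8 K.
Surface balance with a leaky layer gives σT_s⁴ = σT_e⁴·2/(2−ε), so T_s = T_e·[2/(2−0.701)]^(1/4) = 191.4 K.
T_s − T_e = 191.4 − 171.8 = 19.57 K.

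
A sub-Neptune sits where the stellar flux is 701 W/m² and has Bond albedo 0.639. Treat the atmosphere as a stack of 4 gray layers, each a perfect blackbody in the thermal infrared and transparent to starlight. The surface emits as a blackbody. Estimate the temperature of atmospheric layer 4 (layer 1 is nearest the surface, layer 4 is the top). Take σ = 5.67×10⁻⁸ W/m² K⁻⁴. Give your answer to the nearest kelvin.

Top-of-atmosphere balance: σT_e⁴ = S(1−α)/4 = 63.27 W/m² → T_e = 182.8 K.
Each opaque layer satisfies 2T_j⁴ = T_{j−1}⁴ + T_{j+1}⁴, giving T_k⁴ = (N+1−k)T_e⁴.
T_4 = (1)^(1/4)·182.8 = 182.8 K.

183 kelvin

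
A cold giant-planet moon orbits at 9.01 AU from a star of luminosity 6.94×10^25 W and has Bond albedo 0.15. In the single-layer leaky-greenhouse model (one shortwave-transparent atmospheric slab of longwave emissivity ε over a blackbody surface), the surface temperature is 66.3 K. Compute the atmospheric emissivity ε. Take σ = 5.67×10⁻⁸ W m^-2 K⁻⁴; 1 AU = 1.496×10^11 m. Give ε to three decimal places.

d = 9.01 × 1.496×10^11 m = 1.348×10^12 m.
Flux at the orbit: S = L/(4πd²) = 6.94×10^25/(4π·(1.35×10^12)²) = 3.040 W m^-2.
Effective temperature: T_e = [S(1−α)/(4σ)]^(1/4) = 58.10 K.
T_s⁴ = T_e⁴·2/(2−ε) → ε = 2 − 2(T_e/T_s)⁴ = 2 − 2·(58.10/66.3)⁴ = 0.8208.

0.821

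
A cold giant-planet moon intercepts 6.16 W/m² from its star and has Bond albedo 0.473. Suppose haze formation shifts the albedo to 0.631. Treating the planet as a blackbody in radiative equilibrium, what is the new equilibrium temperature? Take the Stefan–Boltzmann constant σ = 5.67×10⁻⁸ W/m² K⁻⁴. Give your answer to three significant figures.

56.3 K

With the new albedo, S(1−α₂)/4 = 0.5683 W/m², so T₂ = 56.27 K.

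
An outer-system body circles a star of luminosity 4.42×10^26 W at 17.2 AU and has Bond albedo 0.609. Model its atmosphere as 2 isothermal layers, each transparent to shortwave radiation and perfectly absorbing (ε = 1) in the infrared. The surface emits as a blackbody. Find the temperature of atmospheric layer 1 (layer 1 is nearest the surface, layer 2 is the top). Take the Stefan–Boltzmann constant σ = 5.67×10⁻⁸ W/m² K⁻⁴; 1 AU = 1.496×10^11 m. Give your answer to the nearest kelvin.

d = 17.2 × 1.496×10^11 m = 2.573×10^12 m.
Flux at the orbit: S = L/(4πd²) = 4.42×10^26/(4π·(2.57×10^12)²) = 5.312 W/m².
Top-of-atmosphere balance: σT_e⁴ = S(1−α)/4 = 0.5193 W/m² → T_e = 55.01 K.
Each opaque layer satisfies 2T_j⁴ = T_{j−1}⁴ + T_{j+1}⁴, giving T_k⁴ = (N+1−k)T_e⁴.
With k = 1: T_1 = (2+1−1)^¼·55.01 K = 65.42 K.

65 K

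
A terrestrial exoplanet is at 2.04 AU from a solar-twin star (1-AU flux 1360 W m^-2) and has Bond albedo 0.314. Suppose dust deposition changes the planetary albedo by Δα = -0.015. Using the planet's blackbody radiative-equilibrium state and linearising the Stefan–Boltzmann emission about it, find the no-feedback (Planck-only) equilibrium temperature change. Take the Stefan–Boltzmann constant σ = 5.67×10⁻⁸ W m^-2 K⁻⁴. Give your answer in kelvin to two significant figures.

0.97 kelvin

By the inverse-square law, S = 1360/2.04² = 326.8 W m^-2.
Reference equilibrium: T_e = [S(1−α)/(4σ)]^(1/4) = 177.3 K.
The change in absorbed flux is Δ[S(1−α)/4] = −SΔα/4 = 1.225 W m^-2.
Planck response: λ_P = 4σT_e³ = 4·5.67×10⁻⁸·(177.3)³ = 1.264 W m^-2/K.
ΔT₀ = ΔF/λ_P = 1.225/1.264 = 0.969 K.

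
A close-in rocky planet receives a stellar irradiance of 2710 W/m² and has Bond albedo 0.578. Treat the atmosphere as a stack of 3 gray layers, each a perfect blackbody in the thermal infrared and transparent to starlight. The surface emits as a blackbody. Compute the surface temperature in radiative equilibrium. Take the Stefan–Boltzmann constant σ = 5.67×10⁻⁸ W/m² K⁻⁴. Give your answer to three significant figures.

OLR = S(1−α)/4 = 285.9 W/m²; the top layer radiates at T_e = 266.5 K.
For an N-layer opaque stack, T_s⁴ = (N+1)T_e⁴, hence T_s = (4)^(1/4)×266.5 K = 376.9 K.

377 kelvin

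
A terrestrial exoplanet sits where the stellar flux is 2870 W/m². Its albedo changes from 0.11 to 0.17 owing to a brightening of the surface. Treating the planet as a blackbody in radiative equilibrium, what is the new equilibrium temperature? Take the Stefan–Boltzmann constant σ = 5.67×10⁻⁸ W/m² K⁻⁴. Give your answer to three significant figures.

320 kelvin

T₂ = [S(1−α₂)/(4σ)]^(1/4) = [2870·0.83/(4σ)]^(1/4) = 320.1 K.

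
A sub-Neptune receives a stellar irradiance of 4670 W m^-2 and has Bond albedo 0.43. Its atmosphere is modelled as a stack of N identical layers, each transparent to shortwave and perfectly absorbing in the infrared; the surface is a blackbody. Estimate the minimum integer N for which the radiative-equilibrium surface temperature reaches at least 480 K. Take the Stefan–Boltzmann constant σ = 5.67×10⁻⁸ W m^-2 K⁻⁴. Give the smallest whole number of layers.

4

Top-of-atmosphere balance: σT_e⁴ = S(1−α)/4 = 665.5 W m^-2 → T_e = 329.1 K.
Since T_s⁴ = (N+1)T_e⁴, we need N ≥ (T_s/T_e)⁴ − 1 = 3.523.
Rounding up, N = 4.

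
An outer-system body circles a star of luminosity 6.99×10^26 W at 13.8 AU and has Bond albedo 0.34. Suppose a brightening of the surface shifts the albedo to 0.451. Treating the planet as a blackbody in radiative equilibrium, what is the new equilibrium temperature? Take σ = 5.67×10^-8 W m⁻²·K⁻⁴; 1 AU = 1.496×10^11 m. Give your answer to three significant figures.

75.0 K

d = 13.8 × 1.496×10^11 m = 2.064×10^12 m.
Flux at the orbit: S = L/(4πd²) = 6.99×10^26/(4π·(2.06×10^12)²) = 13.05 W m⁻².
With the new albedo, S(1−α₂)/4 = 1.791 W m⁻², so T₂ = 74.97 K.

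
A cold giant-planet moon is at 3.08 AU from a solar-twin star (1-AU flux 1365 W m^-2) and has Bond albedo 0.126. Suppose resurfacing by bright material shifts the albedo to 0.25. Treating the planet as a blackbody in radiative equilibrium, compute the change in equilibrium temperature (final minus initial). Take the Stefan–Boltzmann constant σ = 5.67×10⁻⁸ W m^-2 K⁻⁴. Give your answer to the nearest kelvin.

By the inverse-square law, S = 1365/3.08² = 143.9 W m^-2.
With α = 0.126, T₁ = 153.5 K.
With α = 0.25, T₂ = 147.7 K.
ΔT = T₂ − T₁ = -5.759 K.

-6 K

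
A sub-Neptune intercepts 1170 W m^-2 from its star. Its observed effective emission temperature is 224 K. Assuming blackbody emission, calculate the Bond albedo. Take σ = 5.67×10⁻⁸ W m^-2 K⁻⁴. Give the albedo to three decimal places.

Rearranging the radiative balance, α = 1 − 4σT⁴/S.
4σT⁴ = 4·5.67×10⁻⁸·(224)⁴ = 571.0 W m^-2.
1−α = 571.0/1170 = 0.4880, so α = 0.5120.

0.512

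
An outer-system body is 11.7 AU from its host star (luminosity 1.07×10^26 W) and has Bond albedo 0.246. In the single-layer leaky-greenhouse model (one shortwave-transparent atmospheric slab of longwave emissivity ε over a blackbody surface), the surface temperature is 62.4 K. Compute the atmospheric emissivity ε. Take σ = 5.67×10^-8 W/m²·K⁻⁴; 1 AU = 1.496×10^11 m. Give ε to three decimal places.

Orbital distance: d = 11.7 AU = 1.750×10^12 m.
S = L/(4πd²) = 2.779 W/m².
First, T_e = [2.779·(1−0.246)/(4σ)]^(1/4) = 55.13 K.
T_s⁴ = T_e⁴·2/(2−ε) → ε = 2 − 2(T_e/T_s)⁴ = 2 − 2·(55.13/62.4)⁴ = 0.7811.

0.781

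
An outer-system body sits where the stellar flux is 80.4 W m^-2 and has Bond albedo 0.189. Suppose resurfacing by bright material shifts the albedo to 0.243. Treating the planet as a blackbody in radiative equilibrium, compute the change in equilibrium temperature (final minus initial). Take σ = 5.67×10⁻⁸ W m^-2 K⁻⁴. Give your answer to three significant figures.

-2.22 K

With α = 0.189, T₁ = 130.2 K.
After:  T₂ = [80.40·0.757/(4σ)]^(1/4) = 128.0 K.
Change: 128.0 − 130.2 = -2.224 K.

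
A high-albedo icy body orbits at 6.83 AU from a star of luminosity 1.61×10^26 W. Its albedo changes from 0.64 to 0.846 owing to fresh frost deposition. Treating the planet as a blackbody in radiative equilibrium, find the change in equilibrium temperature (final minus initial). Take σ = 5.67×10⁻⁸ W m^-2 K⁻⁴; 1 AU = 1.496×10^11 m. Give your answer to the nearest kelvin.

-13 K

Orbital distance: d = 6.83 AU = 1.022×10^12 m.
Spreading L over a sphere of radius d: S = 1.61×10^26/(4π·1.02×10^12²) = 12.27 W m^-2.
Initial: T₁ = [S(1−0.64)/(4σ)]^(1/4) = 66.43 K.
Final:   T₂ = [S(1−0.846)/(4σ)]^(1/4) = 53.73 K.
ΔT = T₂ − T₁ = -12.71 K.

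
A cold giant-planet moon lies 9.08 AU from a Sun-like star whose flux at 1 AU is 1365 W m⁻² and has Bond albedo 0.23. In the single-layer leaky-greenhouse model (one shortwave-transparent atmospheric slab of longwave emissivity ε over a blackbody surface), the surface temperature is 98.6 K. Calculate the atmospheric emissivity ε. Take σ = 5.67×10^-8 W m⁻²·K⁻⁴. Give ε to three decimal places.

Irradiance scales as 1/d², so S = 1365 W m⁻² × (1/9.08)² = 16.56 W m⁻².
Effective temperature: T_e = [S(1−α)/(4σ)]^(1/4) = 86.59 K.
Inverting T_s⁴ = 2T_e⁴/(2−ε): (T_e/T_s)⁴ = 0.5947, so ε = 2(1 − 0.5947) = 0.8106.

0.811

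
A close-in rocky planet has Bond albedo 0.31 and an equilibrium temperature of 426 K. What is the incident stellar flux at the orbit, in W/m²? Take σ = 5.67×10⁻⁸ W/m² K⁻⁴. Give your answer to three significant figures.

10800 W/m²

From S(1−α)/4 = σT⁴: S = 4σT⁴/(1−α).
σT⁴ = 5.67×10⁻⁸·(426)⁴ = 1867 W/m².
S = 4·1867/0.69 = 10830 W/m².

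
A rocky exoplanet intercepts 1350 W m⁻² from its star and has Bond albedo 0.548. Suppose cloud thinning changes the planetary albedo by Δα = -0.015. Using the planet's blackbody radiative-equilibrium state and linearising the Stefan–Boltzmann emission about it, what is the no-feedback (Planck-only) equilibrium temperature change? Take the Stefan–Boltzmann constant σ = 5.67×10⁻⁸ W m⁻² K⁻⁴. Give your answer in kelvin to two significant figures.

Reference equilibrium: T_e = [S(1−α)/(4σ)]^(1/4) = 227.7 K.
TOA radiative forcing: ΔF = −S·Δα/4 = −1350·(-0.015)/4 = 5.062 W m⁻².
Planck response: λ_P = 4σT_e³ = 4·5.67×10⁻⁸·(227.7)³ = 2.679 W m⁻²/K.
Hence the no-feedback warming is ΔF/(4σT_e³) = 1.89 K.

1.9 K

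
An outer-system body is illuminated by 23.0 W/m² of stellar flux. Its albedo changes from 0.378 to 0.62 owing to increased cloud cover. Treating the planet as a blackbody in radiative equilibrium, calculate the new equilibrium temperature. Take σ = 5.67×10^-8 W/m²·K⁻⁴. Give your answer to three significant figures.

78.8 K

New equilibrium: T₂ = [(1−0.62)·23.00/(4σ)]^(1/4) = 78.79 K.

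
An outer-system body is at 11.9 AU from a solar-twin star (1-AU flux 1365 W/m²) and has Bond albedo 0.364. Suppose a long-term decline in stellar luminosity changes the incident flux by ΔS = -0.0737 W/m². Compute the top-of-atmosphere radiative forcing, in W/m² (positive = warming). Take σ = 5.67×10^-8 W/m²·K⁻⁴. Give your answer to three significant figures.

-0.0117 W/m²

By the inverse-square law, S = 1365/11.9² = 9.639 W/m².
ΔF = Δ[S(1−α)]/4 = (1−0.364)·-0.0737/4 = -0.01172 W/m².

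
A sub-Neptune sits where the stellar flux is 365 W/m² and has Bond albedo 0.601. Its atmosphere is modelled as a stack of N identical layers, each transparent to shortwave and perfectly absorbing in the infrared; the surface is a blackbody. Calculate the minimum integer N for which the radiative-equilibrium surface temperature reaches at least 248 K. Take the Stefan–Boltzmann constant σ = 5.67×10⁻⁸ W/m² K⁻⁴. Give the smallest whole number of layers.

The effective emission temperature is T_e = [S(1−α)/(4σ)]^¼ = 159.2 K.
Since T_s⁴ = (N+1)T_e⁴, we need N ≥ (T_s/T_e)⁴ − 1 = 4.891.
The minimum whole number is N = 5.

5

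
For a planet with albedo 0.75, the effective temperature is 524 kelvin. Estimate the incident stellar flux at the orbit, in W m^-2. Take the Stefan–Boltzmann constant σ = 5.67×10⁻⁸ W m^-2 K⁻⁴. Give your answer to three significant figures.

From S(1−α)/4 = σT⁴: S = 4σT⁴/(1−α).
σT⁴ = 5.67×10⁻⁸·(524)⁴ = 4275 W m^-2.
S = 4·4275/0.25 = 68400 W m^-2.

68400 W m^-2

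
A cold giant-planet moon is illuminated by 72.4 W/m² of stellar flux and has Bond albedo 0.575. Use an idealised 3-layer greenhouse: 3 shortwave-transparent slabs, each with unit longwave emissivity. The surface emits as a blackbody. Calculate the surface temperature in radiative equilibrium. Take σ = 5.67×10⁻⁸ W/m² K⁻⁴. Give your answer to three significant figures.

OLR = S(1−α)/4 = 7.693 W/m²; the top layer radiates at T_e = 107.9 K.
Layer-by-layer balance gives σT_s⁴ = (N+1)σT_e⁴, so T_s = 4^¼·107.9 = 152.6 K.

153 K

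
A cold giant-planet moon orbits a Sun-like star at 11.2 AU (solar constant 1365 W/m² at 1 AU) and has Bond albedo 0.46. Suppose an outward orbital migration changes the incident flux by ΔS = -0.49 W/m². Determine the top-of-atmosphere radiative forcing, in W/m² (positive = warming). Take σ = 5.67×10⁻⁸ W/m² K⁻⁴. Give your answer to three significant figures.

-0.0662 W/m²

Flux at the orbit: S = 1365/(11.2)² = 10.88 W/m².
Only a fraction (1−α) is absorbed and it's spread over 4πR², so ΔF = (1−α)ΔS/4 = -0.06615 W/m².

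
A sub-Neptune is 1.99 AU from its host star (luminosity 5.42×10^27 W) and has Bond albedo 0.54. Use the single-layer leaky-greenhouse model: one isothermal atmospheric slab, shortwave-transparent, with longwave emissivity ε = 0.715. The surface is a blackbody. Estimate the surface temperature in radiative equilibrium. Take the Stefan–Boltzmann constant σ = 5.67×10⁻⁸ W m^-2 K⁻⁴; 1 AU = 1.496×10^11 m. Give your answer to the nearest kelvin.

352 kelvin

Orbital distance: d = 1.99 AU = 2.977×10^11 m.
S = L/(4πd²) = 4867 W m^-2.
Effective emission temperature (TOA balance): σT_e⁴ = S(1−α)/4 = 559.7 W m^-2 → T_e = 315.2 K.
The surface balance (absorbed SW + ε·downward IR = σT_s⁴) with T_a⁴ = T_s⁴/2 reduces to T_s = T_e·[2/(2−ε)]^¼ = 352.1 K.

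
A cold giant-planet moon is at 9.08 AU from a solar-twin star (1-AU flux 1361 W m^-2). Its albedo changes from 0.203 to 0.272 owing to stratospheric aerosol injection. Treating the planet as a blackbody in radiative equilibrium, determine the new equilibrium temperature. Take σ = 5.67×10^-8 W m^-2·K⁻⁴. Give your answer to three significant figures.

Flux at the orbit: S = 1361/(9.08)² = 16.51 W m^-2.
New equilibrium: T₂ = [(1−0.272)·16.51/(4σ)]^(1/4) = 85.32 K.

85.3 K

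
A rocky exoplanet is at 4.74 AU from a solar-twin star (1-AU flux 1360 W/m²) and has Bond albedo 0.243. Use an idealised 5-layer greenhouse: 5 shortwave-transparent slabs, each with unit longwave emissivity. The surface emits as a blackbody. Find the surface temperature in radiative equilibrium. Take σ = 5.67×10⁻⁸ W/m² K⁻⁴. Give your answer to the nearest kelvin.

Irradiance scales as 1/d², so S = 1360 W/m² × (1/4.74)² = 60.53 W/m².
The effective emission temperature is T_e = [S(1−α)/(4σ)]^¼ = 119.2 K.
For an N-layer opaque stack, T_s⁴ = (N+1)T_e⁴, hence T_s = (6)^(1/4)×119.2 K = 186.6 K.

187 kelvin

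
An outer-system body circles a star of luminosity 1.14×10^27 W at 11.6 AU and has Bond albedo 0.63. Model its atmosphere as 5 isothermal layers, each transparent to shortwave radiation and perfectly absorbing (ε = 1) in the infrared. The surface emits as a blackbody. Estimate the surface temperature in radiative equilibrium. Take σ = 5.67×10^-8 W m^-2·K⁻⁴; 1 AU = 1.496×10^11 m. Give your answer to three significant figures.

Orbital distance: d = 11.6 AU = 1.735×10^12 m.
Flux at the orbit: S = L/(4πd²) = 1.14×10^27/(4π·(1.74×10^12)²) = 30.12 W m^-2.
OLR = S(1−α)/4 = 2.786 W m^-2; the top layer radiates at T_e = 83.73 K.
Layer-by-layer balance gives σT_s⁴ = (N+1)σT_e⁴, so T_s = 6^¼·83.73 = 131.0 K.

131 K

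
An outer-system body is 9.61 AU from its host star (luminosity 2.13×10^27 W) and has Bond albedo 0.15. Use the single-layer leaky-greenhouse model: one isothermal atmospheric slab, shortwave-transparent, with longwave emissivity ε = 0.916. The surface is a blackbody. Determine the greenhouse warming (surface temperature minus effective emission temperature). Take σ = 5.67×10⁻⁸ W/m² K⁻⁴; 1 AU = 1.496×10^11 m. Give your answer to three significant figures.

21.9 K

d = 9.61 × 1.496×10^11 m = 1.438×10^12 m.
Flux at the orbit: S = L/(4πd²) = 2.13×10^27/(4π·(1.44×10^12)²) = 82.01 W/m².
At the top of the atmosphere, σT_e⁴ = S(1−α)/4 = 17.43 W/m², giving T_e = 132.4 K.
For a single slab of emissivity ε, T_s⁴ = 2T_e⁴/(2−ε); thus T_s = 132.4·(1.845)^(1/4) = 154.3 K.
The atmosphere warms the surface by 21.91 K.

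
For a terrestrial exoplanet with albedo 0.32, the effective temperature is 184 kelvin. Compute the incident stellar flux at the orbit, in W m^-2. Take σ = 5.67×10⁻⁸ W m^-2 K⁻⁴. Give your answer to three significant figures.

382 W m^-2

Invert the energy balance for S: S = 4σT⁴/(1−α).
σT⁴ = 5.67×10⁻⁸·(184)⁴ = 64.99 W m^-2.
So S = 4×64.99/(1−0.32) = 382.3 W m^-2.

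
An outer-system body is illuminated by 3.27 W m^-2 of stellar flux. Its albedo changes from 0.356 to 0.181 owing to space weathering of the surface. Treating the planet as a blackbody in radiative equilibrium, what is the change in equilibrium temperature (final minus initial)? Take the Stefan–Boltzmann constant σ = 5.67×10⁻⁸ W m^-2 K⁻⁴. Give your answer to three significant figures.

Initial: T₁ = [S(1−0.356)/(4σ)]^(1/4) = 55.20 K.
After:  T₂ = [3.270·0.819/(4σ)]^(1/4) = 58.62 K.
ΔT = T₂ − T₁ = 3.419 K.

3.42 K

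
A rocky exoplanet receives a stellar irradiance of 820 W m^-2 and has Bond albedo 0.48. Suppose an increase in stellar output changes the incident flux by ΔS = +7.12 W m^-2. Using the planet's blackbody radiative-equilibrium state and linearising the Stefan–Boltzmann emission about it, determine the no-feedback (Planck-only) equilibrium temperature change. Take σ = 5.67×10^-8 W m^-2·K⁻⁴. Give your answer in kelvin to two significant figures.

0.45 K

Reference equilibrium: T_e = [S(1−α)/(4σ)]^(1/4) = 208.2 K.
Only a fraction (1−α) is absorbed and it's spread over 4πR², so ΔF = (1−α)ΔS/4 = 0.9256 W m^-2.
The Planck feedback parameter is 4σT_e³ = 2.048 W m^-2/K.
So ΔT₀ = 0.9256/2.048 = 0.452 K.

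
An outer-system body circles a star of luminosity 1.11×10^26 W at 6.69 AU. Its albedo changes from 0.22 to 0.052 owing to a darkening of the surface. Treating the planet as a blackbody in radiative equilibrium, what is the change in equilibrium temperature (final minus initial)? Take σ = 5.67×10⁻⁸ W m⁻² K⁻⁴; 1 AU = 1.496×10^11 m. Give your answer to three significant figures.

d = 6.69 × 1.496×10^11 m = 1.001×10^12 m.
Spreading L over a sphere of radius d: S = 1.11×10^26/(4π·1.00×10^12²) = 8.819 W m⁻².
With α = 0.22, T₁ = 74.21 K.
After:  T₂ = [8.819·0.948/(4σ)]^(1/4) = 77.92 K.
ΔT = T₂ − T₁ = 3.709 K.

3.71 kelvin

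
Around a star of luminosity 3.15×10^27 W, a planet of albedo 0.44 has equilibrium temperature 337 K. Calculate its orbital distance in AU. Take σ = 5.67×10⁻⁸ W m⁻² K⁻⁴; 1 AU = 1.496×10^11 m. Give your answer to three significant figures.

1.46 AU

The flux needed for this T is 4σT⁴/(1−0.44) = 5224 W m⁻².
From L = 4πd²S, d = √(3.15×10^27/(4π·5224)) = 2.191×10^11 m = 1.464 AU.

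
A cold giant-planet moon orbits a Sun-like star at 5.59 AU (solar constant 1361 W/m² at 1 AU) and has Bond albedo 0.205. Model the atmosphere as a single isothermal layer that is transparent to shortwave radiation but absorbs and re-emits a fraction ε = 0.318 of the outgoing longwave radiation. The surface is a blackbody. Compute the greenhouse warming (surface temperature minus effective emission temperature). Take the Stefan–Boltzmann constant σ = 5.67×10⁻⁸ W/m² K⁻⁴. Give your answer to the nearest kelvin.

5 kelvin

Flux at the orbit: S = 1361/(5.59)² = 43.55 W/m².
The planet radiates to space at T_e = [S(1−α)/(4σ)]^(1/4) = 111.2 K.
The surface balance (absorbed SW + ε·downward IR = σT_s⁴) with T_a⁴ = T_s⁴/2 reduces to T_s = T_e·[2/(2−ε)]^¼ = 116.1 K.
T_s − T_e = 116.1 − 111.2 = 4.918 K.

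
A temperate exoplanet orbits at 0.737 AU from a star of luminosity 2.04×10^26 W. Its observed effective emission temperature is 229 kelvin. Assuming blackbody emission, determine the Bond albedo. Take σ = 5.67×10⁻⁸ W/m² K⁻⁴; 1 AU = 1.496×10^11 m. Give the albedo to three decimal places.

0.533

Orbital distance: d = 0.737 AU = 1.103×10^11 m.
Spreading L over a sphere of radius d: S = 2.04×10^26/(4π·1.10×10^11²) = 1335 W/m².
Energy balance: S(1−α)/4 = σT⁴, so 1−α = 4σT⁴/S.
σT⁴ = 155.9 W/m², so 4σT⁴ = 623.7 W/m².
1−α = 623.7/1335 = 0.4670, so α = 0.5330.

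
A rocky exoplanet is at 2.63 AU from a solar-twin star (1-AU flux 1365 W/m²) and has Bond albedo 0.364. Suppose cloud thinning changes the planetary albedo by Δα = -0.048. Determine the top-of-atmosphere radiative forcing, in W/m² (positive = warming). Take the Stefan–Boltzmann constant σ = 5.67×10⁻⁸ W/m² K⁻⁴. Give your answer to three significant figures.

2.37 W/m²

By the inverse-square law, S = 1365/2.63² = 197.3 W/m².
The change in absorbed flux is Δ[S(1−α)/4] = −SΔα/4 = 2.368 W/m².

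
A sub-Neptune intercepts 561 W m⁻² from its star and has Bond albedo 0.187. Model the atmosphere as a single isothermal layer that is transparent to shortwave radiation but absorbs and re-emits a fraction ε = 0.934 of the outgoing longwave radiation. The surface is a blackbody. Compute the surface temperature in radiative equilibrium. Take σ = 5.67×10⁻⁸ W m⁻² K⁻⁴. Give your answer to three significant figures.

Effective emission temperature (TOA balance): σT_e⁴ = S(1−α)/4 = 114.0 W m⁻² → T_e = 211.8 K.
Surface balance with a leaky layer gives σT_s⁴ = σT_e⁴·2/(2−ε), so T_s = T_e·[2/(2−0.934)]^(1/4) = 247.8 K.

248 K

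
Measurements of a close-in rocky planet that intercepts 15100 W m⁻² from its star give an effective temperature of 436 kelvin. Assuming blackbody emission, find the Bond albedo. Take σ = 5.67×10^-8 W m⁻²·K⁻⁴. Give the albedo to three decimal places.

0.457

From σT⁴ = S(1−α)/4 we invert for α: 1−α = 4σT⁴/S.
4σT⁴ = 4·5.67×10⁻⁸·(436)⁴ = 8196 W m⁻².
Hence α = 1 − 8196/15100 = 0.4572.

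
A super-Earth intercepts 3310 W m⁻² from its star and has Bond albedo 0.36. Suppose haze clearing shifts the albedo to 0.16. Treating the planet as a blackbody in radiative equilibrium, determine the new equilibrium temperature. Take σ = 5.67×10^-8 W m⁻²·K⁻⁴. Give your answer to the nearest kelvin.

T₂ = [S(1−α₂)/(4σ)]^(1/4) = [3310·0.84/(4σ)]^(1/4) = 332.7 K.

333 K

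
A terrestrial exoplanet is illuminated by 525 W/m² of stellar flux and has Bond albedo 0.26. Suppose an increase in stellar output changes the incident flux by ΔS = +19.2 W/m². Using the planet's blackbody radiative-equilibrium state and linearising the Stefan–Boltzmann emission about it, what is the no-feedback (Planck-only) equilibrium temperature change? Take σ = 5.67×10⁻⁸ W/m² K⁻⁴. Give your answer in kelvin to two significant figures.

1.9 K

Reference equilibrium: T_e = [S(1−α)/(4σ)]^(1/4) = 203.4 K.
Only a fraction (1−α) is absorbed and it's spread over 4πR², so ΔF = (1−α)ΔS/4 = 3.552 W/m².
Linearising σT⁴ gives d(σT⁴)/dT = 4σT_e³ = 1.910 W/m² per K.
ΔT₀ = ΔF/λ_P = 3.552/1.910 = 1.86 K.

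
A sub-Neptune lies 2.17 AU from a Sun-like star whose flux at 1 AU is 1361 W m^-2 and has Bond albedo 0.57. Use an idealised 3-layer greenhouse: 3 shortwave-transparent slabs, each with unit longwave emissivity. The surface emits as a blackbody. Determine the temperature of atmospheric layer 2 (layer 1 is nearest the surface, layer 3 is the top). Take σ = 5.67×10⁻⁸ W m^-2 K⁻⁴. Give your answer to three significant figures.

By the inverse-square law, S = 1361/2.17² = 289.0 W m^-2.
The effective emission temperature is T_e = [S(1−α)/(4σ)]^¼ = 153.0 K.
Each opaque layer satisfies 2T_j⁴ = T_{j−1}⁴ + T_{j+1}⁴, giving T_k⁴ = (N+1−k)T_e⁴.
T_2 = (2)^(1/4)·153.0 = 181.9 K.

182 K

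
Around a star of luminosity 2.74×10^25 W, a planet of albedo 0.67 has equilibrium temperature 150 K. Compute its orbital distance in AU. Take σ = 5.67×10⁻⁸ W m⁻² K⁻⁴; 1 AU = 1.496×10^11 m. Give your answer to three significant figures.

0.529 AU

The flux needed for this T is 4σT⁴/(1−0.67) = 347.9 W m⁻².
S = L/(4πd²) → d = √(L/4πS) = √(2.74×10^25/(4π·347.9)) = 7.916×10^10 m = 0.5292 AU.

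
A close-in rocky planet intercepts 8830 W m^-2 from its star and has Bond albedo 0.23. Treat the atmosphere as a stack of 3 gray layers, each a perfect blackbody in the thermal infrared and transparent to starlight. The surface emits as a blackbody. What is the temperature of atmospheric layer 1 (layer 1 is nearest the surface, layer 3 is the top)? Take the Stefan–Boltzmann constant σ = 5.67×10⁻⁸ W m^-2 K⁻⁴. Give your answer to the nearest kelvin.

548 K

The effective emission temperature is T_e = [S(1−α)/(4σ)]^¼ = 416.1 K.
Each opaque layer satisfies 2T_j⁴ = T_{j−1}⁴ + T_{j+1}⁴, giving T_k⁴ = (N+1−k)T_e⁴.
With k = 1: T_1 = (3+1−1)^¼·416.1 K = 547.6 K.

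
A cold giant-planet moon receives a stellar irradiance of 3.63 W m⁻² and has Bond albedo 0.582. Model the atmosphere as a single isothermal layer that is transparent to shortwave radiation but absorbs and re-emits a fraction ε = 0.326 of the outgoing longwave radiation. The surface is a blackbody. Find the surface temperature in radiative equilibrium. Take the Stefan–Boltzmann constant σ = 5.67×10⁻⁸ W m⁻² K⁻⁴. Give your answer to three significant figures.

Effective emission temperature (TOA balance): σT_e⁴ = S(1−α)/4 = 0.3793 W m⁻² → T_e = 50.86 K.
Surface balance with a leaky layer gives σT_s⁴ = σT_e⁴·2/(2−ε), so T_s = T_e·[2/(2−0.326)]^(1/4) = 53.17 K.

53.2 K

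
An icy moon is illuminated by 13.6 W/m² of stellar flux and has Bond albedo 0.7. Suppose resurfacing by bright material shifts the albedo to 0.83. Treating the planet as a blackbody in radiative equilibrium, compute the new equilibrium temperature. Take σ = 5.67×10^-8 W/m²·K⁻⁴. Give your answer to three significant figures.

With the new albedo, S(1−α₂)/4 = 0.5780 W/m², so T₂ = 56.50 K.

56.5 K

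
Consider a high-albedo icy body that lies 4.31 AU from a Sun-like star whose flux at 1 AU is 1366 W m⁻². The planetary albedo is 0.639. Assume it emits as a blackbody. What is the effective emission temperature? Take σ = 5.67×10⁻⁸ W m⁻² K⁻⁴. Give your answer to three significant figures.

Flux at the orbit: S = 1366/(4.31)² = 73.54 W m⁻².
The planet absorbs (1−α)S over its disc πR² and re-emits over 4πR², so the mean absorbed flux is (1−0.639)·73.54/4 = 6.637 W m⁻².
Set σT⁴ = 6.637 → T = (6.637/σ)^(1/4) = 104.0 K.

104 K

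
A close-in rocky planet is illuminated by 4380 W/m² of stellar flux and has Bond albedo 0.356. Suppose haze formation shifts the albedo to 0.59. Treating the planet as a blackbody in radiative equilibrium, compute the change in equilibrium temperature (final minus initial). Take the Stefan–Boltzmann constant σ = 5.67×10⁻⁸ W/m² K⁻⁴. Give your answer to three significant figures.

Before: T₁ = [4380·0.644/(4σ)]^(1/4) = 333.9 K.
With α = 0.59, T₂ = 298.3 K.
Change: 298.3 − 333.9 = -35.65 K.

-35.6 K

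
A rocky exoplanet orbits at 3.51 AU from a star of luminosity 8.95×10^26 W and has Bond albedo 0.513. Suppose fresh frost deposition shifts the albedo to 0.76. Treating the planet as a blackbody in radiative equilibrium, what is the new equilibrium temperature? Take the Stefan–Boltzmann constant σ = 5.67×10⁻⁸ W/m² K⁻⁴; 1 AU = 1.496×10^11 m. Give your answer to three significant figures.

129 K

Orbital distance: d = 3.51 AU = 5.251×10^11 m.
S = L/(4πd²) = 258.3 W/m².
With the new albedo, S(1−α₂)/4 = 15.50 W/m², so T₂ = 128.6 K.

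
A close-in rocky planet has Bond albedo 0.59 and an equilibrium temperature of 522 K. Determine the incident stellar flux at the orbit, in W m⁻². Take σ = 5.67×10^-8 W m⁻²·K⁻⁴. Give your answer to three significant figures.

41100 W m⁻²

From S(1−α)/4 = σT⁴: S = 4σT⁴/(1−α).
σT⁴ = 5.67×10⁻⁸·(522)⁴ = 4210 W m⁻².
S = 4·4210/0.41 = 41070 W m⁻².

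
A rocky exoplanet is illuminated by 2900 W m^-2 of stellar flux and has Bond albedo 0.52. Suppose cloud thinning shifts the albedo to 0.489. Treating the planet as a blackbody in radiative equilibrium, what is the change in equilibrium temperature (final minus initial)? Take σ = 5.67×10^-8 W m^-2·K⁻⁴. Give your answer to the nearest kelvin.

4 K

With α = 0.52, T₁ = 279.9 K.
With α = 0.489, T₂ = 284.3 K.
Change: 284.3 − 279.9 = 4.414 K.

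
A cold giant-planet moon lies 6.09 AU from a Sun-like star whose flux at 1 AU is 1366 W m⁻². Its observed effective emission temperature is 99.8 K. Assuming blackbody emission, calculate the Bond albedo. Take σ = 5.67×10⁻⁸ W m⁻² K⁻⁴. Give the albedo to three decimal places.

0.389

By the inverse-square law, S = 1366/6.09² = 36.83 W m⁻².
Rearranging the radiative balance, α = 1 − 4σT⁴/S.
σT⁴ = 5.625 W m⁻², so 4σT⁴ = 22.50 W m⁻².
Hence α = 1 − 22.50/36.83 = 0.3891.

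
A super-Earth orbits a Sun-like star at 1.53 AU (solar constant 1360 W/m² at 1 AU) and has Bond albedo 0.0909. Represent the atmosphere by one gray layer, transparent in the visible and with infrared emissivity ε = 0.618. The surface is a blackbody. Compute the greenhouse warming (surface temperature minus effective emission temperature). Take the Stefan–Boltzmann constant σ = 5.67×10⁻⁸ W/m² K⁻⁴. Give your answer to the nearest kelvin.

21 K

Irradiance scales as 1/d², so S = 1360 W/m² × (1/1.53)² = 581.0 W/m².
At the top of the atmosphere, σT_e⁴ = S(1−α)/4 = 132.0 W/m², giving T_e = 219.7 K.
Surface balance with a leaky layer gives σT_s⁴ = σT_e⁴·2/(2−ε), so T_s = T_e·[2/(2−0.618)]^(1/4) = 240.9 K.
T_s − T_e = 240.9 − 219.7 = 21.27 K.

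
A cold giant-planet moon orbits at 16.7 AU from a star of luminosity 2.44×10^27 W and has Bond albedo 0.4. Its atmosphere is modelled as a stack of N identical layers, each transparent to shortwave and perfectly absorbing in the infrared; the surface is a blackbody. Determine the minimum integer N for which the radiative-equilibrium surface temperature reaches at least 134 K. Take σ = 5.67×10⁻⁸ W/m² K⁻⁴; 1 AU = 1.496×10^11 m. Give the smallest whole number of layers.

3

Orbital distance: d = 16.7 AU = 2.498×10^12 m.
S = L/(4πd²) = 31.11 W/m².
The effective emission temperature is T_e = [S(1−α)/(4σ)]^¼ = 95.25 K.
Since T_s⁴ = (N+1)T_e⁴, we need N ≥ (T_s/T_e)⁴ − 1 = 2.918.
So N ≥ 2.918; the smallest integer is N = 3.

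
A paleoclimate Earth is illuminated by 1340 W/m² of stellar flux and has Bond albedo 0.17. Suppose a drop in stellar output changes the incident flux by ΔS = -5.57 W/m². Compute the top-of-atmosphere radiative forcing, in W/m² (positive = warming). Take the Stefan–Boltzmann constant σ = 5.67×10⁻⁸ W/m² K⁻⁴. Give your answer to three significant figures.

TOA radiative forcing: ΔF = (1−α)ΔS/4 = 0.83·(-5.57)/4 = -1.156 W/m².

-1.16 W/m²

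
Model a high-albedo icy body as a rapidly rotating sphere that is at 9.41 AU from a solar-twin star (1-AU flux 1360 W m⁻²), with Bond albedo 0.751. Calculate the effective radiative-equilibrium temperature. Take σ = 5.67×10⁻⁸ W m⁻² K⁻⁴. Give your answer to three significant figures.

Irradiance scales as 1/d², so S = 1360 W m⁻² × (1/9.41)² = 15.36 W m⁻².
The planet absorbs (1−α)S over its disc πR² and re-emits over 4πR², so the mean absorbed flux is (1−0.751)·15.36/4 = 0.9561 W m⁻².
In equilibrium σT⁴ equals this, so T = 64.08 K.

64.1 K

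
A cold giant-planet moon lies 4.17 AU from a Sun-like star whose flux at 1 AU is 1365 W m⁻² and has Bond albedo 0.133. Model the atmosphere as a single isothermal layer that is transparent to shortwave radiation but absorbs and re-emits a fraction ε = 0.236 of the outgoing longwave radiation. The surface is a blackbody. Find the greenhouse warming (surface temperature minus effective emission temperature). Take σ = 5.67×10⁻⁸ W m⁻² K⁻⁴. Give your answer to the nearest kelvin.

By the inverse-square law, S = 1365/4.17² = 78.50 W m⁻².
Effective emission temperature (TOA balance): σT_e⁴ = S(1−α)/4 = 17.01 W m⁻² → T_e = 131.6 K.
The surface balance (absorbed SW + ε·downward IR = σT_s⁴) with T_a⁴ = T_s⁴/2 reduces to T_s = T_e·[2/(2−ε)]^¼ = 135.8 K.
Greenhouse warming: T_s − T_e = 4.197 K.

4 kelvin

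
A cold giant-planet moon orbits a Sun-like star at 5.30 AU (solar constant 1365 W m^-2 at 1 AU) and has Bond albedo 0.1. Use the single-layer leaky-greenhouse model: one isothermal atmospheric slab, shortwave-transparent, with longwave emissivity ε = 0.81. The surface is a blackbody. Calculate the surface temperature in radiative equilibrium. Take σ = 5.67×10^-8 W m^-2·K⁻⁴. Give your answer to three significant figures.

134 K

Flux at the orbit: S = 1365/(5.30)² = 48.59 W m^-2.
At the top of the atmosphere, σT_e⁴ = S(1−α)/4 = 10.93 W m^-2, giving T_e = 117.8 K.
The surface balance (absorbed SW + ε·downward IR = σT_s⁴) with T_a⁴ = T_s⁴/2 reduces to T_s = T_e·[2/(2−ε)]^¼ = 134.2 K.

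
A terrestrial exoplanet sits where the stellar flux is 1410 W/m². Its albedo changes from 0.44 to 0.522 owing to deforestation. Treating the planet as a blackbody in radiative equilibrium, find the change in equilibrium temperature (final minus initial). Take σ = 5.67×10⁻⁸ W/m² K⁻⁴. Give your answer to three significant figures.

Before: T₁ = [1410·0.56/(4σ)]^(1/4) = 242.9 K.
After:  T₂ = [1410·0.478/(4σ)]^(1/4) = 233.5 K.
Change: 233.5 − 242.9 = -9.427 K.

-9.43 K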